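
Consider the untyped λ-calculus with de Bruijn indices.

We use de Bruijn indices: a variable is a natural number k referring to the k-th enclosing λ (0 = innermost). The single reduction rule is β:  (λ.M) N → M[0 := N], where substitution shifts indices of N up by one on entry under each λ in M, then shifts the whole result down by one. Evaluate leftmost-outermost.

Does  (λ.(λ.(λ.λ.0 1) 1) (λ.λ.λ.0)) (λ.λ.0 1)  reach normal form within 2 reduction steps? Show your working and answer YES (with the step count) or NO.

Answer: NO — after 2 steps the term is (λ.λ.0 1) (λ.λ.0 1), not yet normal

Reduction:
  start: (λ.(λ.(λ.λ.0 1) 1) (λ.λ.λ.0)) (λ.λ.0 1)
  [1] (λ.(λ.λ.0 1) (λ.λ.0 1)) (λ.λ.λ.0)
  [2] (λ.λ.0 1) (λ.λ.0 1)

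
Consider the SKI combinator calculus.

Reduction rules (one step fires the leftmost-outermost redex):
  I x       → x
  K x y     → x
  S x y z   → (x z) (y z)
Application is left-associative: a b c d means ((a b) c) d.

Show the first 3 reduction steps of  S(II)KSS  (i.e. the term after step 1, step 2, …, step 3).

  start: S(II)KSS
  [1] IIS(KS)S
  [2] IS(KS)S
  [3] S(KS)S

Answer: after 3 steps: S(KS)S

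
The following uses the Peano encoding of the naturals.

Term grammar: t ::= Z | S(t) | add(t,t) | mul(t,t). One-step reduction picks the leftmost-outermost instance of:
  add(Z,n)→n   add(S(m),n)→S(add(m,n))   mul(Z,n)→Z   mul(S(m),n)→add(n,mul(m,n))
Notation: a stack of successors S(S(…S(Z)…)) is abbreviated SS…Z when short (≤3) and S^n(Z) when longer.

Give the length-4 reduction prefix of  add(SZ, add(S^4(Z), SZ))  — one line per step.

Answer: after 4 steps: S(S(S(add(SSZ, SZ))))

Working:
  start: add(SZ, add(S^4(Z), SZ))
  →1  S(add(Z, add(S^4(Z), SZ)))
  →2  S(add(S^4(Z), SZ))
  →3  S(S(add(SSSZ, SZ)))
  →4  S(S(S(add(SSZ, SZ))))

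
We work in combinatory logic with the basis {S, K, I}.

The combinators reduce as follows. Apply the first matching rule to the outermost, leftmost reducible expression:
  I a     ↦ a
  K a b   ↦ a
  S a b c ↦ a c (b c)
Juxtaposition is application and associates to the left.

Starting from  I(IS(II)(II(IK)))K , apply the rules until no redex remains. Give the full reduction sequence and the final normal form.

Answer: normal form = K(KK)  (in 8 steps)

Reduction:
  start: I(IS(II)(II(IK)))K
  →1  IS(II)(II(IK))K
  →2  S(II)(II(IK))K
  →3  IIK(II(IK)K)
  →4  IK(II(IK)K)
  →5  K(II(IK)K)
  →6  K(I(IK)K)
  →7  K(IKK)
  →8  K(KK)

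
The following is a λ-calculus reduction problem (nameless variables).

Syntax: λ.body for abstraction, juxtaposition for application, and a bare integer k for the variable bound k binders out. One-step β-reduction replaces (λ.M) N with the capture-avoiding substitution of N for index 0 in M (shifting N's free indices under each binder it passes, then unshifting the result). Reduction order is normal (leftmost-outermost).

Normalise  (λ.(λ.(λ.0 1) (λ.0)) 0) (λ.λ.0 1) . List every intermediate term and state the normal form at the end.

Answer: normal form = λ.λ.0 1  (in 4 steps)

Derivation:
  start: (λ.(λ.(λ.0 1) (λ.0)) 0) (λ.λ.0 1)
  [1] (λ.(λ.0 1) (λ.0)) (λ.λ.0 1)
  [2] (λ.0 (λ.λ.0 1)) (λ.0)
  [3] (λ.0) (λ.λ.0 1)
  [4] λ.λ.0 1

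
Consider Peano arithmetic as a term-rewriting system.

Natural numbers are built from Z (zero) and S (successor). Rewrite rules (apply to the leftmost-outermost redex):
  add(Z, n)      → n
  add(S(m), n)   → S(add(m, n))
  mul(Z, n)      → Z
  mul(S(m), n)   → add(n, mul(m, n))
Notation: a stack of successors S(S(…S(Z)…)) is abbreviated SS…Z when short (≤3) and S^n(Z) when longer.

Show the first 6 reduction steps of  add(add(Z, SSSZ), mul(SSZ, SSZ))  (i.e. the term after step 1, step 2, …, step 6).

Answer: after 6 steps: S(S(S(add(SSZ, mul(SZ, SSZ)))))

Derivation:
  start: add(add(Z, SSSZ), mul(SSZ, SSZ))
  [1] add(SSSZ, mul(SSZ, SSZ))
  [2] S(add(SSZ, mul(SSZ, SSZ)))
  [3] S(S(add(SZ, mul(SSZ, SSZ))))
  [4] S(S(S(add(Z, mul(SSZ, SSZ)))))
  [5] S(S(S(mul(SSZ, SSZ))))
  [6] S(S(S(add(SSZ, mul(SZ, SSZ)))))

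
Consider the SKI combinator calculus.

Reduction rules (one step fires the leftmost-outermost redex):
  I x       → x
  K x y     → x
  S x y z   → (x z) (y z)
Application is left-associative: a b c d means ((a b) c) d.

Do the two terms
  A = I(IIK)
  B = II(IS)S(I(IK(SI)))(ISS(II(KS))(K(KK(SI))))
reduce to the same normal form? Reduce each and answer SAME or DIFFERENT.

Answer: DIFFERENT — A ⇓ K, B ⇓ S(S(KK)S)(SI)

Derivation:
Term A:
  start: I(IIK)
  [1] IIK
  [2] IK
  [3] K

Term B:
  start: II(IS)S(I(IK(SI)))(ISS(II(KS))(K(KK(SI))))
  [1] I(IS)S(I(IK(SI)))(ISS(II(KS))(K(KK(SI))))
  [2] ISS(I(IK(SI)))(ISS(II(KS))(K(KK(SI))))
  [3] SS(I(IK(SI)))(ISS(II(KS))(K(KK(SI))))
  [4] S(ISS(II(KS))(K(KK(SI))))(I(IK(SI))(ISS(II(KS))(K(KK(SI)))))
  [5] S(SS(II(KS))(K(KK(SI))))(I(IK(SI))(ISS(II(KS))(K(KK(SI)))))
  [6] S(S(K(KK(SI)))(II(KS)(K(KK(SI)))))(I(IK(SI))(ISS(II(KS))(K(KK(SI)))))
  [7] S(S(KK)(II(KS)(K(KK(SI)))))(I(IK(SI))(ISS(II(KS))(K(KK(SI)))))
  [8] S(S(KK)(I(KS)(K(KK(SI)))))(I(IK(SI))(ISS(II(KS))(K(KK(SI)))))
  [9] S(S(KK)(KS(K(KK(SI)))))(I(IK(SI))(ISS(II(KS))(K(KK(SI)))))
  [10] S(S(KK)S)(I(IK(SI))(ISS(II(KS))(K(KK(SI)))))
  [11] S(S(KK)S)(IK(SI)(ISS(II(KS))(K(KK(SI)))))
  [12] S(S(KK)S)(K(SI)(ISS(II(KS))(K(KK(SI)))))
  [13] S(S(KK)S)(SI)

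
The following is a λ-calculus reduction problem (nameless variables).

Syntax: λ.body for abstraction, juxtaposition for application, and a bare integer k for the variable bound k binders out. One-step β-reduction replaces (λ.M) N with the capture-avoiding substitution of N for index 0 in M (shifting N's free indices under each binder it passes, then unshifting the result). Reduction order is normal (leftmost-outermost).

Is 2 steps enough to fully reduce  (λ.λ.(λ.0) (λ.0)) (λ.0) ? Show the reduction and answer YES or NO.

Answer: YES — reaches normal form λ.λ.0 in 2 ≤ 2 steps

Working:
  start: (λ.λ.(λ.0) (λ.0)) (λ.0)
  →1  λ.(λ.0) (λ.0)
  →2  λ.λ.0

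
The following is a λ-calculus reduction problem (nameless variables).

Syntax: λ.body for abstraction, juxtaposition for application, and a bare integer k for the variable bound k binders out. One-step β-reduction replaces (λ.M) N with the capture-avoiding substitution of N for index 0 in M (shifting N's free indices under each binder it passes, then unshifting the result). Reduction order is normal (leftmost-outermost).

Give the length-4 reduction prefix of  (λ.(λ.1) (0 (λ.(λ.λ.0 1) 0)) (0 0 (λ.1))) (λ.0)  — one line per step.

  start: (λ.(λ.1) (0 (λ.(λ.λ.0 1) 0)) (0 0 (λ.1))) (λ.0)
  step 1: (λ.λ.0) ((λ.0) (λ.(λ.λ.0 1) 0)) ((λ.0) (λ.0) (λ.λ.0))
  step 2: (λ.0) ((λ.0) (λ.0) (λ.λ.0))
  step 3: (λ.0) (λ.0) (λ.λ.0)
  step 4: (λ.0) (λ.λ.0)

Answer: after 4 steps: (λ.0) (λ.λ.0)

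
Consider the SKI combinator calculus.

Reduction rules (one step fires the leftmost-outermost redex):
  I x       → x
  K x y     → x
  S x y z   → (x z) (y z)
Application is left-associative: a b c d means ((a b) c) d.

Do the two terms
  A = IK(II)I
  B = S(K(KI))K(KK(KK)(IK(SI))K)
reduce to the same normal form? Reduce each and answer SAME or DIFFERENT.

Answer: SAME — A ⇓ I, B ⇓ I

Derivation:
Term A:
  start: IK(II)I
  [1] K(II)I
  [2] II
  [3] I

Term B:
  start: S(K(KI))K(KK(KK)(IK(SI))K)
  [1] K(KI)(KK(KK)(IK(SI))K)(K(KK(KK)(IK(SI))K))
  [2] KI(K(KK(KK)(IK(SI))K))
  [3] I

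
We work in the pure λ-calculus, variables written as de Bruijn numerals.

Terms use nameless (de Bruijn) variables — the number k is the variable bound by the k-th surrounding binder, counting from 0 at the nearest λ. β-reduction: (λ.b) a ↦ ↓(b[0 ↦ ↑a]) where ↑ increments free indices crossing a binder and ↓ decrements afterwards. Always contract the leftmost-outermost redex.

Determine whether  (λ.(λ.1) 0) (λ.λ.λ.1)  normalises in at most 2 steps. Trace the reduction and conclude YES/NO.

Answer: YES — reaches normal form λ.λ.λ.1 in 2 ≤ 2 steps

Derivation:
  start: (λ.(λ.1) 0) (λ.λ.λ.1)
  →1  (λ.λ.λ.λ.1) (λ.λ.λ.1)
  →2  λ.λ.λ.1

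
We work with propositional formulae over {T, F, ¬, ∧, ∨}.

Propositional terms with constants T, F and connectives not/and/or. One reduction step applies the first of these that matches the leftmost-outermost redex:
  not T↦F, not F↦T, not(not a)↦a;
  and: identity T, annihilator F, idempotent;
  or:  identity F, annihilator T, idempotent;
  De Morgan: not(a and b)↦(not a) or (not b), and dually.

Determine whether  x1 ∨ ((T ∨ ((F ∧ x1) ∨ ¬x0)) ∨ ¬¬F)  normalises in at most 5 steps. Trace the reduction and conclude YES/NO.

  start: x1 ∨ ((T ∨ ((F ∧ x1) ∨ ¬x0)) ∨ ¬¬F)
  step 1: x1 ∨ (T ∨ ¬¬F)
  step 2: x1 ∨ T
  step 3: T

Answer: YES — reaches normal form T in 3 ≤ 5 steps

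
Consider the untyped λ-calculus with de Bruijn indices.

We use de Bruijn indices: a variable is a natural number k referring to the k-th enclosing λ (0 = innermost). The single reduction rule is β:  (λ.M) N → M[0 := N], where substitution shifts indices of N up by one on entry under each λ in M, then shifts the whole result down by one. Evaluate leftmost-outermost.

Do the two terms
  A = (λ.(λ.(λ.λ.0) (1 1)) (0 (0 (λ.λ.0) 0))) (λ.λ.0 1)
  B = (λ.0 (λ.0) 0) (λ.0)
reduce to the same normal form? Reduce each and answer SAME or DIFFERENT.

Answer: SAME — A ⇓ λ.0, B ⇓ λ.0

Derivation:
Term A:
  start: (λ.(λ.(λ.λ.0) (1 1)) (0 (0 (λ.λ.0) 0))) (λ.λ.0 1)
  step 1: (λ.(λ.λ.0) ((λ.λ.0 1) (λ.λ.0 1))) ((λ.λ.0 1) ((λ.λ.0 1) (λ.λ.0) (λ.λ.0 1)))
  step 2: (λ.λ.0) ((λ.λ.0 1) (λ.λ.0 1))
  step 3: λ.0

Term B:
  start: (λ.0 (λ.0) 0) (λ.0)
  step 1: (λ.0) (λ.0) (λ.0)
  step 2: (λ.0) (λ.0)
  step 3: λ.0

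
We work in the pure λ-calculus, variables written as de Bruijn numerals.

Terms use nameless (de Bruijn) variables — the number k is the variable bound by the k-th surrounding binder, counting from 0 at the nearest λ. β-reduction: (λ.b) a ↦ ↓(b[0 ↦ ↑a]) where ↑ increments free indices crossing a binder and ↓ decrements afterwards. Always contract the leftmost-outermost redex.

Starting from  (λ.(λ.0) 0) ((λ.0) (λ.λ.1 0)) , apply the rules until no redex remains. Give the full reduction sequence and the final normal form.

  start: (λ.(λ.0) 0) ((λ.0) (λ.λ.1 0))
  [1] (λ.0) ((λ.0) (λ.λ.1 0))
  [2] (λ.0) (λ.λ.1 0)
  [3] λ.λ.1 0

Answer: normal form = λ.λ.1 0  (in 3 steps)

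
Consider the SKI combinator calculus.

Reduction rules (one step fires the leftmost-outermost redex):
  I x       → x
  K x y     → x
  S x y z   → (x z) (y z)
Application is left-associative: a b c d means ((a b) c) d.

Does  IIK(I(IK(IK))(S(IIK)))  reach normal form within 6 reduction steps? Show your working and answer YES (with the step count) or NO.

  start: IIK(I(IK(IK))(S(IIK)))
  [1] IK(I(IK(IK))(S(IIK)))
  [2] K(I(IK(IK))(S(IIK)))
  [3] K(IK(IK)(S(IIK)))
  [4] K(K(IK)(S(IIK)))
  [5] K(IK)
  [6] KK

Answer: YES — reaches normal form KK in 6 ≤ 6 steps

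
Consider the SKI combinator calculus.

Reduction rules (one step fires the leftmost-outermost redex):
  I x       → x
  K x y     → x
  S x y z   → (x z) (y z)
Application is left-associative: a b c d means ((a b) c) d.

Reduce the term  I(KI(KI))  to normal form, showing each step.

Answer: normal form = I  (in 2 steps)

Reduction:
  start: I(KI(KI))
  step 1: KI(KI)
  step 2: I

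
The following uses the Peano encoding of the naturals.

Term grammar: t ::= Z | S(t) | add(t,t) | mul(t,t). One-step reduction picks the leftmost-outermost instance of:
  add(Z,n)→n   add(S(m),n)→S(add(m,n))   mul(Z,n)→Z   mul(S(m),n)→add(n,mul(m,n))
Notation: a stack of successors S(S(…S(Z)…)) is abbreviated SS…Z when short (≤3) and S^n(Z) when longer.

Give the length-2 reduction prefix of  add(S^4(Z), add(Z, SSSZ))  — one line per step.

  start: add(S^4(Z), add(Z, SSSZ))
  [1] S(add(SSSZ, add(Z, SSSZ)))
  [2] S(S(add(SSZ, add(Z, SSSZ))))

Answer: after 2 steps: S(S(add(SSZ, add(Z, SSSZ))))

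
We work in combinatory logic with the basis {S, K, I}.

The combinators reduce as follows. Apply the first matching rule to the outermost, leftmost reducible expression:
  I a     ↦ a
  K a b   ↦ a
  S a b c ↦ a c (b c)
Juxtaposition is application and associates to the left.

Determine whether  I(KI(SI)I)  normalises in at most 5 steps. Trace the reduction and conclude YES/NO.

Answer: YES — reaches normal form I in 3 ≤ 5 steps

Reduction:
  start: I(KI(SI)I)
  [1] KI(SI)I
  [2] II
  [3] I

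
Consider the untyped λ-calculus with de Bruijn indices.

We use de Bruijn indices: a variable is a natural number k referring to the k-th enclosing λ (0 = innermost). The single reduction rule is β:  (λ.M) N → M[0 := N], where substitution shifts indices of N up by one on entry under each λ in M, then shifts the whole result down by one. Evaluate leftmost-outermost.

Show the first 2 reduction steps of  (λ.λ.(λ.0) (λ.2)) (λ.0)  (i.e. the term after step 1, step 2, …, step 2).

Answer: after 2 steps: λ.λ.λ.0

Working:
  start: (λ.λ.(λ.0) (λ.2)) (λ.0)
  →1  λ.(λ.0) (λ.λ.0)
  →2  λ.λ.λ.0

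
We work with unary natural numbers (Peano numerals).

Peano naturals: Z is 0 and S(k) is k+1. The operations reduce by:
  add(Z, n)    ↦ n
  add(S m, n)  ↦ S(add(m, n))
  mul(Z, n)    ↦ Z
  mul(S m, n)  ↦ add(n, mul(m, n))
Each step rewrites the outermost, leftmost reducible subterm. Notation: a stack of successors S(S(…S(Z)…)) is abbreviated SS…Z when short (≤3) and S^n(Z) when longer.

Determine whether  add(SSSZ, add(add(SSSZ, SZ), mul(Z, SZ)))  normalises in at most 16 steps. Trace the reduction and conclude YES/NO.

  start: add(SSSZ, add(add(SSSZ, SZ), mul(Z, SZ)))
  step 1: S(add(SSZ, add(add(SSSZ, SZ), mul(Z, SZ))))
  step 2: S(S(add(SZ, add(add(SSSZ, SZ), mul(Z, SZ)))))
  step 3: S(S(S(add(Z, add(add(SSSZ, SZ), mul(Z, SZ))))))
  step 4: S(S(S(add(add(SSSZ, SZ), mul(Z, SZ)))))
  step 5: S(S(S(add(S(add(SSZ, SZ)), mul(Z, SZ)))))
  step 6: S(S(S(S(add(add(SSZ, SZ), mul(Z, SZ))))))
  step 7: S(S(S(S(add(S(add(SZ, SZ)), mul(Z, SZ))))))
  step 8: S(S(S(S(S(add(add(SZ, SZ), mul(Z, SZ)))))))
  step 9: S(S(S(S(S(add(S(add(Z, SZ)), mul(Z, SZ)))))))
  step 10: S(S(S(S(S(S(add(add(Z, SZ), mul(Z, SZ))))))))
  step 11: S(S(S(S(S(S(add(SZ, mul(Z, SZ))))))))
  step 12: S(S(S(S(S(S(S(add(Z, mul(Z, SZ)))))))))
  step 13: S(S(S(S(S(S(S(mul(Z, SZ))))))))
  step 14: S^7(Z)

Answer: YES — reaches normal form S^7(Z) in 14 ≤ 16 steps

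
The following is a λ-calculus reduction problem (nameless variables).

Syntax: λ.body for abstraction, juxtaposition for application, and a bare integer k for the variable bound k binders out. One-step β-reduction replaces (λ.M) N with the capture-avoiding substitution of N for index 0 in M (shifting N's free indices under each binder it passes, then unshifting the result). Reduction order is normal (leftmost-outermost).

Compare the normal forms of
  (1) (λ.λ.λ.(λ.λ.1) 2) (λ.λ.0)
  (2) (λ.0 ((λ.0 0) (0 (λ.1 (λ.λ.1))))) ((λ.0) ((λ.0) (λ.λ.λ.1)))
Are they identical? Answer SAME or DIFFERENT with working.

Term A:
  start: (λ.λ.λ.(λ.λ.1) 2) (λ.λ.0)
  →1  λ.λ.(λ.λ.1) (λ.λ.0)
  →2  λ.λ.λ.λ.λ.0

Term B:
  start: (λ.0 ((λ.0 0) (0 (λ.1 (λ.λ.1))))) ((λ.0) ((λ.0) (λ.λ.λ.1)))
  →1  (λ.0) ((λ.0) (λ.λ.λ.1)) ((λ.0 0) ((λ.0) ((λ.0) (λ.λ.λ.1)) (λ.(λ.0) ((λ.0) (λ.λ.λ.1)) (λ.λ.1))))
  →2  (λ.0) (λ.λ.λ.1) ((λ.0 0) ((λ.0) ((λ.0) (λ.λ.λ.1)) (λ.(λ.0) ((λ.0) (λ.λ.λ.1)) (λ.λ.1))))
  →3  (λ.λ.λ.1) ((λ.0 0) ((λ.0) ((λ.0) (λ.λ.λ.1)) (λ.(λ.0) ((λ.0) (λ.λ.λ.1)) (λ.λ.1))))
  →4  λ.λ.1

Answer: DIFFERENT — A ⇓ λ.λ.λ.λ.λ.0, B ⇓ λ.λ.1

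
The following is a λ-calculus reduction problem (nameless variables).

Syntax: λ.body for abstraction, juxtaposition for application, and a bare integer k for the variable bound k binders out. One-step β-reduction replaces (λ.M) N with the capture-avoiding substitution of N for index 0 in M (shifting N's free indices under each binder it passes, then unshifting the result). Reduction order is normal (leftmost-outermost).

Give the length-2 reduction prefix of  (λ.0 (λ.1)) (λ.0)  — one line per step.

  start: (λ.0 (λ.1)) (λ.0)
  →1  (λ.0) (λ.λ.0)
  →2  λ.λ.0

Answer: after 2 steps: λ.λ.0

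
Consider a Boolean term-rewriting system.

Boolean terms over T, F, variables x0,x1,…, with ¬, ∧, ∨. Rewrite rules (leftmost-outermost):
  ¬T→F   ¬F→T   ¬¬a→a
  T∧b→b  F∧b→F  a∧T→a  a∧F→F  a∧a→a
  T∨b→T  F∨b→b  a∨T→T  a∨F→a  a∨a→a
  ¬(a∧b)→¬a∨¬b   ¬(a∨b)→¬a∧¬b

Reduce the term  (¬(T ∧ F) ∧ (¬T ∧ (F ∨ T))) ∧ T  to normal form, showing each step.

  start: (¬(T ∧ F) ∧ (¬T ∧ (F ∨ T))) ∧ T
  step 1: ¬(T ∧ F) ∧ (¬T ∧ (F ∨ T))
  step 2: (¬T ∨ ¬F) ∧ (¬T ∧ (F ∨ T))
  step 3: (F ∨ ¬F) ∧ (¬T ∧ (F ∨ T))
  step 4: ¬F ∧ (¬T ∧ (F ∨ T))
  step 5: T ∧ (¬T ∧ (F ∨ T))
  step 6: ¬T ∧ (F ∨ T)
  step 7: F ∧ (F ∨ T)
  step 8: F

Answer: normal form = F  (in 8 steps)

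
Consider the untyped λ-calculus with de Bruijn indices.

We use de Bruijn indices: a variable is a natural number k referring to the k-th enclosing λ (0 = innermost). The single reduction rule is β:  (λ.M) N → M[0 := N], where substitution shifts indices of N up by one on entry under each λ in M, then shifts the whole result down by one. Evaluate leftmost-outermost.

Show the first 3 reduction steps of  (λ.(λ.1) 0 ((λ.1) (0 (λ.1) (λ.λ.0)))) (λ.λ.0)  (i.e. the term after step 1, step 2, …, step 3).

Answer: after 3 steps: λ.0

Reduction:
  start: (λ.(λ.1) 0 ((λ.1) (0 (λ.1) (λ.λ.0)))) (λ.λ.0)
  [1] (λ.λ.λ.0) (λ.λ.0) ((λ.λ.λ.0) ((λ.λ.0) (λ.λ.λ.0) (λ.λ.0)))
  [2] (λ.λ.0) ((λ.λ.λ.0) ((λ.λ.0) (λ.λ.λ.0) (λ.λ.0)))
  [3] λ.0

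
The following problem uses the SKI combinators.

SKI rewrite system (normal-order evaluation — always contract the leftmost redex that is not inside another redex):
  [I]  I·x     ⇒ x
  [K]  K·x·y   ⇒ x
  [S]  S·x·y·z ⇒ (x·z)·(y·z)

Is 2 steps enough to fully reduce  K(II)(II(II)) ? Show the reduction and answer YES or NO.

Answer: YES — reaches normal form I in 2 ≤ 2 steps

Derivation:
  start: K(II)(II(II))
  step 1: II
  step 2: I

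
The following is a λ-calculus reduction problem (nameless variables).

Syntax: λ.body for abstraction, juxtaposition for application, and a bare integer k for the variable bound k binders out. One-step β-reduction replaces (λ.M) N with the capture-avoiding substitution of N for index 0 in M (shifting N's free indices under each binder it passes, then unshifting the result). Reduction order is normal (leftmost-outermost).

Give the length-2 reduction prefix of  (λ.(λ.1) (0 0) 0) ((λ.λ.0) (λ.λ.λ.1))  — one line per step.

  start: (λ.(λ.1) (0 0) 0) ((λ.λ.0) (λ.λ.λ.1))
  step 1: (λ.(λ.λ.0) (λ.λ.λ.1)) ((λ.λ.0) (λ.λ.λ.1) ((λ.λ.0) (λ.λ.λ.1))) ((λ.λ.0) (λ.λ.λ.1))
  step 2: (λ.λ.0) (λ.λ.λ.1) ((λ.λ.0) (λ.λ.λ.1))

Answer: after 2 steps: (λ.λ.0) (λ.λ.λ.1) ((λ.λ.0) (λ.λ.λ.1))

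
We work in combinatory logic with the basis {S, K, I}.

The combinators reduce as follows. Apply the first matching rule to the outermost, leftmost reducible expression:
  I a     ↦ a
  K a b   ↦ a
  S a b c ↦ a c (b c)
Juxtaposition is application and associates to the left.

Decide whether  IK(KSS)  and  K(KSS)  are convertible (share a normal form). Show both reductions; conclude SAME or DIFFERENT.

Answer: SAME — A ⇓ KS, B ⇓ KS

Derivation:
Term A:
  start: IK(KSS)
  [1] K(KSS)
  [2] KS

Term B:
  start: K(KSS)
  [1] KS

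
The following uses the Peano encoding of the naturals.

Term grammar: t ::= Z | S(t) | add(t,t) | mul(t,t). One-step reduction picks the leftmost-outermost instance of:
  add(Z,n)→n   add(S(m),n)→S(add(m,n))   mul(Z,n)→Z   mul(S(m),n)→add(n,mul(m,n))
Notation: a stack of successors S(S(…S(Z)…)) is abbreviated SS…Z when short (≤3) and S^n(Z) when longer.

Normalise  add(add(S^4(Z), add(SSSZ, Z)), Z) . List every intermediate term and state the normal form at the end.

Answer: normal form = S^7(Z)  (in 17 steps)

Reduction:
  start: add(add(S^4(Z), add(SSSZ, Z)), Z)
  [1] add(S(add(SSSZ, add(SSSZ, Z))), Z)
  [2] S(add(add(SSSZ, add(SSSZ, Z)), Z))
  [3] S(add(S(add(SSZ, add(SSSZ, Z))), Z))
  [4] S(S(add(add(SSZ, add(SSSZ, Z)), Z)))
  [5] S(S(add(S(add(SZ, add(SSSZ, Z))), Z)))
  [6] S(S(S(add(add(SZ, add(SSSZ, Z)), Z))))
  [7] S(S(S(add(S(add(Z, add(SSSZ, Z))), Z))))
  [8] S(S(S(S(add(add(Z, add(SSSZ, Z)), Z)))))
  [9] S(S(S(S(add(add(SSSZ, Z), Z)))))
  [10] S(S(S(S(add(S(add(SSZ, Z)), Z)))))
  [11] S(S(S(S(S(add(add(SSZ, Z), Z))))))
  [12] S(S(S(S(S(add(S(add(SZ, Z)), Z))))))
  [13] S(S(S(S(S(S(add(add(SZ, Z), Z)))))))
  [14] S(S(S(S(S(S(add(S(add(Z, Z)), Z)))))))
  [15] S(S(S(S(S(S(S(add(add(Z, Z), Z))))))))
  [16] S(S(S(S(S(S(S(add(Z, Z))))))))
  [17] S^7(Z)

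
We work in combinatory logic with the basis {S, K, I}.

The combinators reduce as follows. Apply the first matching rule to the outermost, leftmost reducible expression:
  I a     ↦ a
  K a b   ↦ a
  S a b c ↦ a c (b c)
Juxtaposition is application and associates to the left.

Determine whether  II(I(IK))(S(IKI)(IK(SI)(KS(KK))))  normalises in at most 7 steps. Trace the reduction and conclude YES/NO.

  start: II(I(IK))(S(IKI)(IK(SI)(KS(KK))))
  →1  I(I(IK))(S(IKI)(IK(SI)(KS(KK))))
  →2  I(IK)(S(IKI)(IK(SI)(KS(KK))))
  →3  IK(S(IKI)(IK(SI)(KS(KK))))
  →4  K(S(IKI)(IK(SI)(KS(KK))))
  →5  K(S(KI)(IK(SI)(KS(KK))))
  →6  K(S(KI)(K(SI)(KS(KK))))
  →7  K(S(KI)(SI))

Answer: YES — reaches normal form K(S(KI)(SI)) in 7 ≤ 7 steps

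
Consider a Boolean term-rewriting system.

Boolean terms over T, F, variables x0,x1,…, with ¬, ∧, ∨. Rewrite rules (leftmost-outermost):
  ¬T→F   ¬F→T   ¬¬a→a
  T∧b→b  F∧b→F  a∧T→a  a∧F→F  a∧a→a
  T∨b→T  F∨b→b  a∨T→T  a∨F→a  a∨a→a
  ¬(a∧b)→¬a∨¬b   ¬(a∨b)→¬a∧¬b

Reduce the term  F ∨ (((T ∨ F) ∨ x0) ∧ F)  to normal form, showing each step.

Answer: normal form = F  (in 2 steps)

Derivation:
  start: F ∨ (((T ∨ F) ∨ x0) ∧ F)
  step 1: ((T ∨ F) ∨ x0) ∧ F
  step 2: F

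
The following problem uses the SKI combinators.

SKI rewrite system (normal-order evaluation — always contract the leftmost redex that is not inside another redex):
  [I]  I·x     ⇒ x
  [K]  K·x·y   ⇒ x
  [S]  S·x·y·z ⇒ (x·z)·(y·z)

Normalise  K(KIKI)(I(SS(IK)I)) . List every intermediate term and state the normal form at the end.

  start: K(KIKI)(I(SS(IK)I))
  step 1: KIKI
  step 2: II
  step 3: I

Answer: normal form = I  (in 3 steps)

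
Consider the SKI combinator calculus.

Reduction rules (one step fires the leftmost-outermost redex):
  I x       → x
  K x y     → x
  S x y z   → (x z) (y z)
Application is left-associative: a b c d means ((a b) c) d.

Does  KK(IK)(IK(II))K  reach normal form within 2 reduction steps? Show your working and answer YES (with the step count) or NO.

  start: KK(IK)(IK(II))K
  [1] K(IK(II))K
  [2] IK(II)

Answer: NO — after 2 steps the term is IK(II), not yet normal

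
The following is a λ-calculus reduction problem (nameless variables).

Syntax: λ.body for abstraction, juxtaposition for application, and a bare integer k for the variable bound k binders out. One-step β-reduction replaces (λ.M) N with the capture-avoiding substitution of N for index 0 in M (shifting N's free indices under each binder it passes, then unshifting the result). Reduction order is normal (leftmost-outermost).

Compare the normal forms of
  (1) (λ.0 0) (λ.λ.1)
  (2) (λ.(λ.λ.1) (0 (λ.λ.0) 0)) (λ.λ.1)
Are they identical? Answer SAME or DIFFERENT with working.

Term A:
  start: (λ.0 0) (λ.λ.1)
  step 1: (λ.λ.1) (λ.λ.1)
  step 2: λ.λ.λ.1

Term B:
  start: (λ.(λ.λ.1) (0 (λ.λ.0) 0)) (λ.λ.1)
  step 1: (λ.λ.1) ((λ.λ.1) (λ.λ.0) (λ.λ.1))
  step 2: λ.(λ.λ.1) (λ.λ.0) (λ.λ.1)
  step 3: λ.(λ.λ.λ.0) (λ.λ.1)
  step 4: λ.λ.λ.0

Answer: DIFFERENT — A ⇓ λ.λ.λ.1, B ⇓ λ.λ.λ.0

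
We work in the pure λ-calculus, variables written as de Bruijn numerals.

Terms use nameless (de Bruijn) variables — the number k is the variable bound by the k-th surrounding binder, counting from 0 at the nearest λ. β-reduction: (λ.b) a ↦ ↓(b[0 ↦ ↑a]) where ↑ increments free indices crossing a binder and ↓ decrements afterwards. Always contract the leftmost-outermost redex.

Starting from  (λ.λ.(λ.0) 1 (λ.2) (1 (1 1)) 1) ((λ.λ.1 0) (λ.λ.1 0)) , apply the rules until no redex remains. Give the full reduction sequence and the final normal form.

Answer: normal form = λ.λ.λ.1 0  (in 13 steps)

Working:
  start: (λ.λ.(λ.0) 1 (λ.2) (1 (1 1)) 1) ((λ.λ.1 0) (λ.λ.1 0))
  step 1: λ.(λ.0) ((λ.λ.1 0) (λ.λ.1 0)) (λ.(λ.λ.1 0) (λ.λ.1 0)) ((λ.λ.1 0) (λ.λ.1 0) ((λ.λ.1 0) (λ.λ.1 0) ((λ.λ.1 0) (λ.λ.1 0)))) ((λ.λ.1 0) (λ.λ.1 0))
  step 2: λ.(λ.λ.1 0) (λ.λ.1 0) (λ.(λ.λ.1 0) (λ.λ.1 0)) ((λ.λ.1 0) (λ.λ.1 0) ((λ.λ.1 0) (λ.λ.1 0) ((λ.λ.1 0) (λ.λ.1 0)))) ((λ.λ.1 0) (λ.λ.1 0))
  step 3: λ.(λ.(λ.λ.1 0) 0) (λ.(λ.λ.1 0) (λ.λ.1 0)) ((λ.λ.1 0) (λ.λ.1 0) ((λ.λ.1 0) (λ.λ.1 0) ((λ.λ.1 0) (λ.λ.1 0)))) ((λ.λ.1 0) (λ.λ.1 0))
  step 4: λ.(λ.λ.1 0) (λ.(λ.λ.1 0) (λ.λ.1 0)) ((λ.λ.1 0) (λ.λ.1 0) ((λ.λ.1 0) (λ.λ.1 0) ((λ.λ.1 0) (λ.λ.1 0)))) ((λ.λ.1 0) (λ.λ.1 0))
  step 5: λ.(λ.(λ.(λ.λ.1 0) (λ.λ.1 0)) 0) ((λ.λ.1 0) (λ.λ.1 0) ((λ.λ.1 0) (λ.λ.1 0) ((λ.λ.1 0) (λ.λ.1 0)))) ((λ.λ.1 0) (λ.λ.1 0))
  step 6: λ.(λ.(λ.λ.1 0) (λ.λ.1 0)) ((λ.λ.1 0) (λ.λ.1 0) ((λ.λ.1 0) (λ.λ.1 0) ((λ.λ.1 0) (λ.λ.1 0)))) ((λ.λ.1 0) (λ.λ.1 0))
  step 7: λ.(λ.λ.1 0) (λ.λ.1 0) ((λ.λ.1 0) (λ.λ.1 0))
  step 8: λ.(λ.(λ.λ.1 0) 0) ((λ.λ.1 0) (λ.λ.1 0))
  step 9: λ.(λ.λ.1 0) ((λ.λ.1 0) (λ.λ.1 0))
  step 10: λ.λ.(λ.λ.1 0) (λ.λ.1 0) 0
  step 11: λ.λ.(λ.(λ.λ.1 0) 0) 0
  step 12: λ.λ.(λ.λ.1 0) 0
  step 13: λ.λ.λ.1 0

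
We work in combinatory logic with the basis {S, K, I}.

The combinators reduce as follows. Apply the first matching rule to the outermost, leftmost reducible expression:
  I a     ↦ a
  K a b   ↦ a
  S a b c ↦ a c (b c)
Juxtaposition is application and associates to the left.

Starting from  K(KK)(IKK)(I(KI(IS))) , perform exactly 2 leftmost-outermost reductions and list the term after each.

  start: K(KK)(IKK)(I(KI(IS)))
  →1  KK(I(KI(IS)))
  →2  K

Answer: after 2 steps: K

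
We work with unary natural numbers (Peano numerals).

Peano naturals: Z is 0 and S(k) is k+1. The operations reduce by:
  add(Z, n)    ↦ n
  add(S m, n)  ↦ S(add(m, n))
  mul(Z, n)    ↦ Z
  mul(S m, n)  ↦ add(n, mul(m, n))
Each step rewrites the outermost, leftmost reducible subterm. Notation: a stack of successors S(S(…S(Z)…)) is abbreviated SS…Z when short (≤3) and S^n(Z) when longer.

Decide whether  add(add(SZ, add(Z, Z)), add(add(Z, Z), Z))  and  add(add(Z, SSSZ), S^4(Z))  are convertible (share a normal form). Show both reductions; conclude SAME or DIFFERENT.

Answer: DIFFERENT — A ⇓ SZ, B ⇓ S^7(Z)

Reduction:
Term A:
  start: add(add(SZ, add(Z, Z)), add(add(Z, Z), Z))
  [1] add(S(add(Z, add(Z, Z))), add(add(Z, Z), Z))
  [2] S(add(add(Z, add(Z, Z)), add(add(Z, Z), Z)))
  [3] S(add(add(Z, Z), add(add(Z, Z), Z)))
  [4] S(add(Z, add(add(Z, Z), Z)))
  [5] S(add(add(Z, Z), Z))
  [6] S(add(Z, Z))
  [7] SZ

Term B:
  start: add(add(Z, SSSZ), S^4(Z))
  [1] add(SSSZ, S^4(Z))
  [2] S(add(SSZ, S^4(Z)))
  [3] S(S(add(SZ, S^4(Z))))
  [4] S(S(S(add(Z, S^4(Z)))))
  [5] S^7(Z)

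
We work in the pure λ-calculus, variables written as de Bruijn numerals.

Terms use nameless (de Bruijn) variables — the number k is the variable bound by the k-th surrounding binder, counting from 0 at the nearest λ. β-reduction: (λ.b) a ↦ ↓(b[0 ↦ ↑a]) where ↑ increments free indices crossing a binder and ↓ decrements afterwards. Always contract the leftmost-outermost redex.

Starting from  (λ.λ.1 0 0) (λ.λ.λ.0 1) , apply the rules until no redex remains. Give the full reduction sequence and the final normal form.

  start: (λ.λ.1 0 0) (λ.λ.λ.0 1)
  [1] λ.(λ.λ.λ.0 1) 0 0
  [2] λ.(λ.λ.0 1) 0
  [3] λ.λ.0 1

Answer: normal form = λ.λ.0 1  (in 3 steps)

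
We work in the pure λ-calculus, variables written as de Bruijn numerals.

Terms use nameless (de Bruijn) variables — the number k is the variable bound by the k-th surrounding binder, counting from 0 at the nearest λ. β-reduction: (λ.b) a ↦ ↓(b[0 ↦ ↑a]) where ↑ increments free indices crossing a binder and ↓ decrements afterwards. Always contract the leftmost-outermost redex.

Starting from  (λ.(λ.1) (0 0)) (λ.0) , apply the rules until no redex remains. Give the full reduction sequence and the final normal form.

  start: (λ.(λ.1) (0 0)) (λ.0)
  step 1: (λ.λ.0) ((λ.0) (λ.0))
  step 2: λ.0

Answer: normal form = λ.0  (in 2 steps)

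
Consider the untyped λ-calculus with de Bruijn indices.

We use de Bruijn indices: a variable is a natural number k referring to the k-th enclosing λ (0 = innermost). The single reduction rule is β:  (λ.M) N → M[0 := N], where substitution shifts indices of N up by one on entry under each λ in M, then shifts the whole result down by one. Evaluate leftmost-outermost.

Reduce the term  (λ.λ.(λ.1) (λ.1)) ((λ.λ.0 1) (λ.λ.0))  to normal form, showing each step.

Answer: normal form = λ.0  (in 2 steps)

Working:
  start: (λ.λ.(λ.1) (λ.1)) ((λ.λ.0 1) (λ.λ.0))
  [1] λ.(λ.1) (λ.1)
  [2] λ.0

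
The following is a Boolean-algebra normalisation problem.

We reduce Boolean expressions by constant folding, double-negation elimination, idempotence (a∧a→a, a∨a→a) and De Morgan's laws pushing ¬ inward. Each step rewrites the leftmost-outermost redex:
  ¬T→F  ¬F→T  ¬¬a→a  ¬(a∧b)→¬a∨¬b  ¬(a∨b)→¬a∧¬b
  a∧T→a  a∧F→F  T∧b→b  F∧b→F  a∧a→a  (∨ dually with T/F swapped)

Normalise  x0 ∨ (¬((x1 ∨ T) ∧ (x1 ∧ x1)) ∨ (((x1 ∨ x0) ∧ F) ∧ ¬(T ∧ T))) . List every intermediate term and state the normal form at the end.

Answer: normal form = x0 ∨ ¬x1  (in 10 steps)

Derivation:
  start: x0 ∨ (¬((x1 ∨ T) ∧ (x1 ∧ x1)) ∨ (((x1 ∨ x0) ∧ F) ∧ ¬(T ∧ T)))
  →1  x0 ∨ ((¬(x1 ∨ T) ∨ ¬(x1 ∧ x1)) ∨ (((x1 ∨ x0) ∧ F) ∧ ¬(T ∧ T)))
  →2  x0 ∨ (((¬x1 ∧ ¬T) ∨ ¬(x1 ∧ x1)) ∨ (((x1 ∨ x0) ∧ F) ∧ ¬(T ∧ T)))
  →3  x0 ∨ (((¬x1 ∧ F) ∨ ¬(x1 ∧ x1)) ∨ (((x1 ∨ x0) ∧ F) ∧ ¬(T ∧ T)))
  →4  x0 ∨ ((F ∨ ¬(x1 ∧ x1)) ∨ (((x1 ∨ x0) ∧ F) ∧ ¬(T ∧ T)))
  →5  x0 ∨ (¬(x1 ∧ x1) ∨ (((x1 ∨ x0) ∧ F) ∧ ¬(T ∧ T)))
  →6  x0 ∨ ((¬x1 ∨ ¬x1) ∨ (((x1 ∨ x0) ∧ F) ∧ ¬(T ∧ T)))
  →7  x0 ∨ (¬x1 ∨ (((x1 ∨ x0) ∧ F) ∧ ¬(T ∧ T)))
  →8  x0 ∨ (¬x1 ∨ (F ∧ ¬(T ∧ T)))
  →9  x0 ∨ (¬x1 ∨ F)
  →10  x0 ∨ ¬x1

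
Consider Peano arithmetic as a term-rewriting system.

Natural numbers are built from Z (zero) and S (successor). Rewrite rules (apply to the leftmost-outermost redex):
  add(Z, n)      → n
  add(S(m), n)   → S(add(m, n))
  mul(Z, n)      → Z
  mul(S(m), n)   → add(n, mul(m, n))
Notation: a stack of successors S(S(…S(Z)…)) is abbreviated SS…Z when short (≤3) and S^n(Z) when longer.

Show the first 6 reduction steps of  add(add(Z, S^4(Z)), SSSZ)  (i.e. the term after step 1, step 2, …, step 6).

  start: add(add(Z, S^4(Z)), SSSZ)
  →1  add(S^4(Z), SSSZ)
  →2  S(add(SSSZ, SSSZ))
  →3  S(S(add(SSZ, SSSZ)))
  →4  S(S(S(add(SZ, SSSZ))))
  →5  S(S(S(S(add(Z, SSSZ)))))
  →6  S^7(Z)

Answer: after 6 steps: S^7(Z)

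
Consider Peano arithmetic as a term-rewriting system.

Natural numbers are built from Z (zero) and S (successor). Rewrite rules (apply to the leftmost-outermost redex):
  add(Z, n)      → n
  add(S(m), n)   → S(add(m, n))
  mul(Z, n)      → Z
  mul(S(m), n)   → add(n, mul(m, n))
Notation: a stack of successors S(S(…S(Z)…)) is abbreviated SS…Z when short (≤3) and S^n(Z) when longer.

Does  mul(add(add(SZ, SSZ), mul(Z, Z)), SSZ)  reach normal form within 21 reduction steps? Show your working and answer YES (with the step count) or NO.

  start: mul(add(add(SZ, SSZ), mul(Z, Z)), SSZ)
  [1] mul(add(S(add(Z, SSZ)), mul(Z, Z)), SSZ)
  [2] mul(S(add(add(Z, SSZ), mul(Z, Z))), SSZ)
  [3] add(SSZ, mul(add(add(Z, SSZ), mul(Z, Z)), SSZ))
  [4] S(add(SZ, mul(add(add(Z, SSZ), mul(Z, Z)), SSZ)))
  [5] S(S(add(Z, mul(add(add(Z, SSZ), mul(Z, Z)), SSZ))))
  [6] S(S(mul(add(add(Z, SSZ), mul(Z, Z)), SSZ)))
  [7] S(S(mul(add(SSZ, mul(Z, Z)), SSZ)))
  [8] S(S(mul(S(add(SZ, mul(Z, Z))), SSZ)))
  [9] S(S(add(SSZ, mul(add(SZ, mul(Z, Z)), SSZ))))
  [10] S(S(S(add(SZ, mul(add(SZ, mul(Z, Z)), SSZ)))))
  [11] S(S(S(S(add(Z, mul(add(SZ, mul(Z, Z)), SSZ))))))
  [12] S(S(S(S(mul(add(SZ, mul(Z, Z)), SSZ)))))
  [13] S(S(S(S(mul(S(add(Z, mul(Z, Z))), SSZ)))))
  [14] S(S(S(S(add(SSZ, mul(add(Z, mul(Z, Z)), SSZ))))))
  [15] S(S(S(S(S(add(SZ, mul(add(Z, mul(Z, Z)), SSZ)))))))
  [16] S(S(S(S(S(S(add(Z, mul(add(Z, mul(Z, Z)), SSZ))))))))
  [17] S(S(S(S(S(S(mul(add(Z, mul(Z, Z)), SSZ)))))))
  [18] S(S(S(S(S(S(mul(mul(Z, Z), SSZ)))))))
  [19] S(S(S(S(S(S(mul(Z, SSZ)))))))
  [20] S^6(Z)

Answer: YES — reaches normal form S^6(Z) in 20 ≤ 21 steps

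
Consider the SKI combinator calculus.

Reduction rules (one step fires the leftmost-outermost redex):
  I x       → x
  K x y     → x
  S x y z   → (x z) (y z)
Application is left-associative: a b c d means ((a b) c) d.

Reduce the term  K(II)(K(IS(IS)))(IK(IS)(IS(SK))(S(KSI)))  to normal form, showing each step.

  start: K(II)(K(IS(IS)))(IK(IS)(IS(SK))(S(KSI)))
  [1] II(IK(IS)(IS(SK))(S(KSI)))
  [2] I(IK(IS)(IS(SK))(S(KSI)))
  [3] IK(IS)(IS(SK))(S(KSI))
  [4] K(IS)(IS(SK))(S(KSI))
  [5] IS(S(KSI))
  [6] S(S(KSI))
  [7] S(SS)

Answer: normal form = S(SS)  (in 7 steps)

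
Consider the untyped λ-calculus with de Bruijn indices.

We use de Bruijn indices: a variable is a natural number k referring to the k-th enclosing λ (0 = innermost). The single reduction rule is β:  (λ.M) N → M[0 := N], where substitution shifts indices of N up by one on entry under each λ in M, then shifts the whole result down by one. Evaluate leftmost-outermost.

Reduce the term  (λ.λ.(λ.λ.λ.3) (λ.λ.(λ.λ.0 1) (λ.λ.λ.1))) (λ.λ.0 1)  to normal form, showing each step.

Answer: normal form = λ.λ.λ.2  (in 2 steps)

Reduction:
  start: (λ.λ.(λ.λ.λ.3) (λ.λ.(λ.λ.0 1) (λ.λ.λ.1))) (λ.λ.0 1)
  step 1: λ.(λ.λ.λ.3) (λ.λ.(λ.λ.0 1) (λ.λ.λ.1))
  step 2: λ.λ.λ.2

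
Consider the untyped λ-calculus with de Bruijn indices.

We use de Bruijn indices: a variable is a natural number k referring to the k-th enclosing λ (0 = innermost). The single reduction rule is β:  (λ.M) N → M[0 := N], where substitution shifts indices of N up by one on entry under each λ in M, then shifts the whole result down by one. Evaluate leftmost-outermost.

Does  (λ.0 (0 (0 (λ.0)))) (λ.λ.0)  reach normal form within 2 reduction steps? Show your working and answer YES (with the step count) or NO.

  start: (λ.0 (0 (0 (λ.0)))) (λ.λ.0)
  [1] (λ.λ.0) ((λ.λ.0) ((λ.λ.0) (λ.0)))
  [2] λ.0

Answer: YES — reaches normal form λ.0 in 2 ≤ 2 steps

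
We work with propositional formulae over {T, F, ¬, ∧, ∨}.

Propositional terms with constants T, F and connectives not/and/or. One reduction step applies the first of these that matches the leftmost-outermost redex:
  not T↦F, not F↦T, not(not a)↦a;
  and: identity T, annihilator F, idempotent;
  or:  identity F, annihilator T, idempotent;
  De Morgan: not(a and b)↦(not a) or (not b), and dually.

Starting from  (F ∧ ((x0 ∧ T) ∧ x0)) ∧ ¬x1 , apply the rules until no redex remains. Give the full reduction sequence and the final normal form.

Answer: normal form = F  (in 2 steps)

Working:
  start: (F ∧ ((x0 ∧ T) ∧ x0)) ∧ ¬x1
  →1  F ∧ ¬x1
  →2  F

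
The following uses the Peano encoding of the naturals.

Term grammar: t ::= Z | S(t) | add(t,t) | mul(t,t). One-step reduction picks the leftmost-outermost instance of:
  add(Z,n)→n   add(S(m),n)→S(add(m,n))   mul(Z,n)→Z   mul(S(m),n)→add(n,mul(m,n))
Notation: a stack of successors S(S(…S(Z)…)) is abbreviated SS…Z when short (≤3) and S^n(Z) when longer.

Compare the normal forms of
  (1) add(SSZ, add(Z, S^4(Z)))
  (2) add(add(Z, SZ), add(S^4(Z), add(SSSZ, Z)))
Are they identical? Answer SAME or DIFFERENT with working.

Answer: DIFFERENT — A ⇓ S^6(Z), B ⇓ S^8(Z)

Reduction:
Term A:
  start: add(SSZ, add(Z, S^4(Z)))
  →1  S(add(SZ, add(Z, S^4(Z))))
  →2  S(S(add(Z, add(Z, S^4(Z)))))
  →3  S(S(add(Z, S^4(Z))))
  →4  S^6(Z)

Term B:
  start: add(add(Z, SZ), add(S^4(Z), add(SSSZ, Z)))
  →1  add(SZ, add(S^4(Z), add(SSSZ, Z)))
  →2  S(add(Z, add(S^4(Z), add(SSSZ, Z))))
  →3  S(add(S^4(Z), add(SSSZ, Z)))
  →4  S(S(add(SSSZ, add(SSSZ, Z))))
  →5  S(S(S(add(SSZ, add(SSSZ, Z)))))
  →6  S(S(S(S(add(SZ, add(SSSZ, Z))))))
  →7  S(S(S(S(S(add(Z, add(SSSZ, Z)))))))
  →8  S(S(S(S(S(add(SSSZ, Z))))))
  →9  S(S(S(S(S(S(add(SSZ, Z)))))))
  →10  S(S(S(S(S(S(S(add(SZ, Z))))))))
  →11  S(S(S(S(S(S(S(S(add(Z, Z)))))))))
  →12  S^8(Z)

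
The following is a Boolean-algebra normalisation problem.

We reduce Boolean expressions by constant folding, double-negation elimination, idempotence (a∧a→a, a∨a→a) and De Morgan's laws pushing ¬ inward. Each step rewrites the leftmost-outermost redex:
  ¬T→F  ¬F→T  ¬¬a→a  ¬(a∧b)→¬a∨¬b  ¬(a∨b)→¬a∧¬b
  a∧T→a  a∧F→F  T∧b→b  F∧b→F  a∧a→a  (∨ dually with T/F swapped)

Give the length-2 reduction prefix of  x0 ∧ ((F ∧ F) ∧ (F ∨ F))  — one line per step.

  start: x0 ∧ ((F ∧ F) ∧ (F ∨ F))
  [1] x0 ∧ (F ∧ (F ∨ F))
  [2] x0 ∧ F

Answer: after 2 steps: x0 ∧ F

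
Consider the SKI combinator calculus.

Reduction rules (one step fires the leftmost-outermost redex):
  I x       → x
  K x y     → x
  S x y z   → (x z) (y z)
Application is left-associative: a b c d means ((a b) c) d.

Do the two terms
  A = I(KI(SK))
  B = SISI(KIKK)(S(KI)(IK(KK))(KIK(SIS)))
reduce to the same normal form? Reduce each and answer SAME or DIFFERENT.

Answer: DIFFERENT — A ⇓ I, B ⇓ K

Working:
Term A:
  start: I(KI(SK))
  step 1: KI(SK)
  step 2: I

Term B:
  start: SISI(KIKK)(S(KI)(IK(KK))(KIK(SIS)))
  step 1: II(SI)(KIKK)(S(KI)(IK(KK))(KIK(SIS)))
  step 2: I(SI)(KIKK)(S(KI)(IK(KK))(KIK(SIS)))
  step 3: SI(KIKK)(S(KI)(IK(KK))(KIK(SIS)))
  step 4: I(S(KI)(IK(KK))(KIK(SIS)))(KIKK(S(KI)(IK(KK))(KIK(SIS))))
  step 5: S(KI)(IK(KK))(KIK(SIS))(KIKK(S(KI)(IK(KK))(KIK(SIS))))
  step 6: KI(KIK(SIS))(IK(KK)(KIK(SIS)))(KIKK(S(KI)(IK(KK))(KIK(SIS))))
  step 7: I(IK(KK)(KIK(SIS)))(KIKK(S(KI)(IK(KK))(KIK(SIS))))
  step 8: IK(KK)(KIK(SIS))(KIKK(S(KI)(IK(KK))(KIK(SIS))))
  step 9: K(KK)(KIK(SIS))(KIKK(S(KI)(IK(KK))(KIK(SIS))))
  step 10: KK(KIKK(S(KI)(IK(KK))(KIK(SIS))))
  step 11: K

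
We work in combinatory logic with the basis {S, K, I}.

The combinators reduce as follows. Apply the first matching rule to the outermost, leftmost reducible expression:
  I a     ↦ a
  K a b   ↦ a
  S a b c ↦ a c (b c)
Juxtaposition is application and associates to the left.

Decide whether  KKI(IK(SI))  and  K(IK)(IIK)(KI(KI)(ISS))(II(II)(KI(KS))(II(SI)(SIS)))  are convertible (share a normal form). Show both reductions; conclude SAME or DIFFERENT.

Answer: DIFFERENT — A ⇓ K(K(SI)), B ⇓ SS

Reduction:
Term A:
  start: KKI(IK(SI))
  →1  K(IK(SI))
  →2  K(K(SI))

Term B:
  start: K(IK)(IIK)(KI(KI)(ISS))(II(II)(KI(KS))(II(SI)(SIS)))
  →1  IK(KI(KI)(ISS))(II(II)(KI(KS))(II(SI)(SIS)))
  →2  K(KI(KI)(ISS))(II(II)(KI(KS))(II(SI)(SIS)))
  →3  KI(KI)(ISS)
  →4  I(ISS)
  →5  ISS
  →6  SS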